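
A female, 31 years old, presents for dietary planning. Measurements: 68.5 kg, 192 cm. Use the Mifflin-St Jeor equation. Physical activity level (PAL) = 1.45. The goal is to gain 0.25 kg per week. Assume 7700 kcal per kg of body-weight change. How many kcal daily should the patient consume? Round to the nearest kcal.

Mifflin-St Jeor (female): BMR = 10(68.5) + 6.25(192) − 5(31) − 161 = 685 + 1200 − 155 − 161 = 1569 kcal/day.
TEE = 1569 × 1.45 = 2275.05 kcal/day.
Required daily surplus = 0.25 × 7700 ÷ 7 = 275 kcal/day.
Target intake = 2275.05 + 275 = 2550.05 kcal/day.

2550 kcal daily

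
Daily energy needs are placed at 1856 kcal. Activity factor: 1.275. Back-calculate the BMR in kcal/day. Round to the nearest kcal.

1456 kcal/day

BMR = TEE ÷ activity factor = 1856 ÷ 1.275 = 1455.6863 kcal/day.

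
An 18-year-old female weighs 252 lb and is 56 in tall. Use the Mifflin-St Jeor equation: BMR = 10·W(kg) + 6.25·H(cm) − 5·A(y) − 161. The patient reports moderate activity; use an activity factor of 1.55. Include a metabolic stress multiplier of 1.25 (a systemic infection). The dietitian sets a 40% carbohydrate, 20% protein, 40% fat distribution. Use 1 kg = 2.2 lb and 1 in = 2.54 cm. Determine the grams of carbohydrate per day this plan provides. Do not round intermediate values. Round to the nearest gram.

346 g/day

Convert to metric: weight = 252 ÷ 2.2 = 114.5455 kg; height = 56 × 2.54 = 142.24 cm.
Mifflin-St Jeor (female): BMR = 10(114.5455) + 6.25(142.24) − 5(18) − 161 = 1145.4545 + 889 − 90 − 161 = 1783.4545 kcal/day.
TEE = 1783.4545 × 1.55 = 2764.3545 kcal/day.
With stress factor 1.25: 2764.3545 × 1.25 = 3455.4432 kcal/day.
Carbohydrate energy = 40% × 3455.4432 = 1382.1773 kcal.
Carbohydrate = 1382.1773 ÷ 4 kcal/g = 345.5443 g.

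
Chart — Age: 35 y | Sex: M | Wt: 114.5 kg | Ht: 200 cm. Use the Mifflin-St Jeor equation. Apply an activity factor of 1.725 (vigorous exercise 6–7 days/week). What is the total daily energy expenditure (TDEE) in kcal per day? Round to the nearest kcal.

Mifflin-St Jeor (male): BMR = 10(114.5) + 6.25(200) − 5(35) + 5 = 1145 + 1250 − 175 + 5 = 2225 kcal/day.
TEE = BMR × activity factor = 2225 × 1.725 = 3838.125 kcal/day.

3838 kcal per day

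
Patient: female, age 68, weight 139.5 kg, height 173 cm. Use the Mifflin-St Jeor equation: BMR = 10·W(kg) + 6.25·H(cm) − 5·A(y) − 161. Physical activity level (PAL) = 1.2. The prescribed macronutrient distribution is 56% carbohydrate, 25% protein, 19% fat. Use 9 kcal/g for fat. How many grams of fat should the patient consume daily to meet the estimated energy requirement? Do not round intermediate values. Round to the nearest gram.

Mifflin-St Jeor (female): BMR = 10(139.5) + 6.25(173) − 5(68) − 161 = 1395 + 1081.25 − 340 − 161 = 1975.25 kcal/day.
TEE = 1975.25 × 1.2 = 2370.3 kcal/day.
Fat energy = 19% × 2370.3 = 450.357 kcal.
Fat = 450.357 ÷ 9 kcal/g = 50.0397 g.

50 g/day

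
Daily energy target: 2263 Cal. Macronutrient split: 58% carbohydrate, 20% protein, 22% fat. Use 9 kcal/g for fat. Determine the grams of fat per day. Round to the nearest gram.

Fat energy = 22% × 2263 = 497.86 kcal.
At 9 kcal/g: 497.86 ÷ 9 = 55.3178 g.

55 g/day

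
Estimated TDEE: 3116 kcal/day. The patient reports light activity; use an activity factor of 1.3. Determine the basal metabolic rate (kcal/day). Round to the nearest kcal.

BMR = TEE ÷ activity factor = 3116 ÷ 1.3 = 2396.9231 kcal/day.

2397 kcal/day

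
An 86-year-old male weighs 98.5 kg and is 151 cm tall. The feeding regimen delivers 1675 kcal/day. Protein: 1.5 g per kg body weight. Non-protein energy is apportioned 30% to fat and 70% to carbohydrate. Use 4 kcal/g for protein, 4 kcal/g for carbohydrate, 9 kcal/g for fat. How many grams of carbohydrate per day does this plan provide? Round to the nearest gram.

Protein = 1.5 × 98.5 = 147.75 g → 147.75 × 4 = 591 kcal.
Non-protein calories = 1675 − 591 = 1084 kcal.
Fat: 30% × 1084 = 325.2 kcal; carbohydrate: 758.8 kcal.
Carbohydrate: 758.8 kcal ÷ 4 kcal/g = 189.7 g.

190 g/day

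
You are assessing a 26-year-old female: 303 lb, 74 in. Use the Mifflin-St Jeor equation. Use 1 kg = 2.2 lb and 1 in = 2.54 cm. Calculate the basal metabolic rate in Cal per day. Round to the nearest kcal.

2261 Cal per day

Convert to metric: weight = 303 ÷ 2.2 = 137.7273 kg; height = 74 × 2.54 = 187.96 cm.
Mifflin-St Jeor (female): BMR = 10(137.7273) + 6.25(187.96) − 5(26) − 161 = 1377.2727 + 1174.75 − 130 − 161 = 2261.0227 kcal/day.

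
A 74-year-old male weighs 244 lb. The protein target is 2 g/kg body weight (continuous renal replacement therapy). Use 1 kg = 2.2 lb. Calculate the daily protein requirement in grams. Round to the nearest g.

Weight in kg = 244 ÷ 2.2 = 110.9091 kg.
Protein = 2 g/kg × 110.9091 kg = 221.8182 g/day.

222 g/day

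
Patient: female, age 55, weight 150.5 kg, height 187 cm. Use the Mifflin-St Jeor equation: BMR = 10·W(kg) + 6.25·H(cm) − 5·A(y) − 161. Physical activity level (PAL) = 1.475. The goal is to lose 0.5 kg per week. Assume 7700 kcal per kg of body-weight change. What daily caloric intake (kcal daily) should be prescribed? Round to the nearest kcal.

2751 kcal daily

Mifflin-St Jeor (female): BMR = 10(150.5) + 6.25(187) − 5(55) − 161 = 1505 + 1168.75 − 275 − 161 = 2237.75 kcal/day.
TEE = 2237.75 × 1.475 = 3300.6813 kcal/day.
Required daily deficit = 0.5 × 7700 ÷ 7 = 550 kcal/day.
Target intake = 3300.6813 − 550 = 2750.6813 kcal/day.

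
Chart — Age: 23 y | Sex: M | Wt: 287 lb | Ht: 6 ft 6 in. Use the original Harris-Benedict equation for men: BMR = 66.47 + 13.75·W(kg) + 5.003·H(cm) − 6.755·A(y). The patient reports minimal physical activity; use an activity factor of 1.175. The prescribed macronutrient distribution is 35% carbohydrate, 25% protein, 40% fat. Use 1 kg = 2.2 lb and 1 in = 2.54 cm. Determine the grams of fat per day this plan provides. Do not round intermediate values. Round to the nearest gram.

141 g/day

Convert to metric: weight = 287 ÷ 2.2 = 130.4545 kg; height = (6×12 + 6) × 2.54 = 78 × 2.54 = 198.12 cm.
Harris-Benedict: BMR = 66.47 + 13.75(130.4545) + 5.003(198.12) − 6.755(23) = 2696.0494 kcal/day.
TEE = 2696.0494 × 1.175 = 3167.858 kcal/day.
Fat energy = 40% × 3167.858 = 1267.1432 kcal.
Fat = 1267.1432 ÷ 9 kcal/g = 140.7937 g.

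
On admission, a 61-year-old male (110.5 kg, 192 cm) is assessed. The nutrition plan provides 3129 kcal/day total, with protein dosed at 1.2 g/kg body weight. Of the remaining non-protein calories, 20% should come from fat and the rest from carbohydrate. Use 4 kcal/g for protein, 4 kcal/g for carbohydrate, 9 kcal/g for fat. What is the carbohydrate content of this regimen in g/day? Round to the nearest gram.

Protein = 1.2 × 110.5 = 132.6 g → 132.6 × 4 = 530.4 kcal.
Non-protein calories = 3129 − 530.4 = 2598.6 kcal.
Fat: 20% × 2598.6 = 519.72 kcal; carbohydrate: 2078.88 kcal.
Carbohydrate: 2078.88 kcal ÷ 4 kcal/g = 519.72 g.

520 g/day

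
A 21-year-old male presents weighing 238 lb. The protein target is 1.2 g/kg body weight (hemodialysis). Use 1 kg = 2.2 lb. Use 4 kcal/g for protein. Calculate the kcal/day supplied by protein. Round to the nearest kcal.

Weight in kg = 238 ÷ 2.2 = 108.1818 kg.
Protein = 1.2 g/kg × 108.1818 kg = 129.8182 g/day.
Protein energy = 129.8182 g × 4 kcal/g = 519.2727 kcal/day.

519 kcal/day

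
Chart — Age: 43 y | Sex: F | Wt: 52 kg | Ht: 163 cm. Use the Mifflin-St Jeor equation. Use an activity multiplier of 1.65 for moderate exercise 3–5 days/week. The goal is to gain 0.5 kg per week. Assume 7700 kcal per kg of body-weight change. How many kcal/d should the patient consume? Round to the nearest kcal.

Mifflin-St Jeor (female): BMR = 10(52) + 6.25(163) − 5(43) − 161 = 520 + 1018.75 − 215 − 161 = 1162.75 kcal/day.
TEE = 1162.75 × 1.65 = 1918.5375 kcal/day.
Required daily surplus = 0.5 × 7700 ÷ 7 = 550 kcal/day.
Target intake = 1918.5375 + 550 = 2468.5375 kcal/day.

2469 kcal/d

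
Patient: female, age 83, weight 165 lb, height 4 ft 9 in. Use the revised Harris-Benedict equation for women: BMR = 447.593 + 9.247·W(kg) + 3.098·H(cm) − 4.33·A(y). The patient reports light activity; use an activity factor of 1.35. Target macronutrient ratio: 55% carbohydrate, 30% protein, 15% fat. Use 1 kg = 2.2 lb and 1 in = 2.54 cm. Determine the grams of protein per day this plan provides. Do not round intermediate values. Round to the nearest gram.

125 g/day

Convert to metric: weight = 165 ÷ 2.2 = 75 kg; height = (4×12 + 9) × 2.54 = 57 × 2.54 = 144.78 cm.
Harris-Benedict: BMR = 447.593 + 9.247(75) + 3.098(144.78) − 4.33(83) = 1230.2564 kcal/day.
TEE = 1230.2564 × 1.35 = 1660.8462 kcal/day.
Protein energy = 30% × 1660.8462 = 498.2539 kcal.
Protein = 498.2539 ÷ 4 kcal/g = 124.5635 g.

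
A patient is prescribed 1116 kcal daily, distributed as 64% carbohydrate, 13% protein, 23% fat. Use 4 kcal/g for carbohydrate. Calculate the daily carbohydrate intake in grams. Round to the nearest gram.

Carbohydrate energy = 64% × 1116 = 714.24 kcal.
At 4 kcal/g: 714.24 ÷ 4 = 178.56 g.

179 g/day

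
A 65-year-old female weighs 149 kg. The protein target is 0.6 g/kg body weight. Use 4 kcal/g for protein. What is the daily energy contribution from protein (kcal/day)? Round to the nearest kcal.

358 kcal/day

Protein = 0.6 g/kg × 149 kg = 89.4 g/day.
Protein energy = 89.4 g × 4 kcal/g = 357.6 kcal/day.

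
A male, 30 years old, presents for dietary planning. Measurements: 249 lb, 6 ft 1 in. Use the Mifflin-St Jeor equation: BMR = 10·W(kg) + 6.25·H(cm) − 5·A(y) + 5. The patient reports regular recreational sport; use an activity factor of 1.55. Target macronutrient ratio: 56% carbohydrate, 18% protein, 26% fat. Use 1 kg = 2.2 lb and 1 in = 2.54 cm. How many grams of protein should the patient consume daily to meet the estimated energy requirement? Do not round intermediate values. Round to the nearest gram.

150 g/day

Convert to metric: weight = 249 ÷ 2.2 = 113.1818 kg; height = (6×12 + 1) × 2.54 = 73 × 2.54 = 185.42 cm.
Mifflin-St Jeor (male): BMR = 10(113.1818) + 6.25(185.42) − 5(30) + 5 = 1131.8182 + 1158.875 − 150 + 5 = 2145.6932 kcal/day.
TEE = 2145.6932 × 1.55 = 3325.8244 kcal/day.
Protein energy = 18% × 3325.8244 = 598.6484 kcal.
Protein = 598.6484 ÷ 4 kcal/g = 149.6621 g.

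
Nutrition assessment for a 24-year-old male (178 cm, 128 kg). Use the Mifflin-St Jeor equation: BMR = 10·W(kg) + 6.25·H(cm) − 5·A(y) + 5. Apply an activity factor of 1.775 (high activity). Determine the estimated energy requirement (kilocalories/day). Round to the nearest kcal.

Mifflin-St Jeor (male): BMR = 10(128) + 6.25(178) − 5(24) + 5 = 1280 + 1112.5 − 120 + 5 = 2277.5 kcal/day.
TEE = BMR × activity factor = 2277.5 × 1.775 = 4042.5625 kcal/day.

4043 kilocalories/day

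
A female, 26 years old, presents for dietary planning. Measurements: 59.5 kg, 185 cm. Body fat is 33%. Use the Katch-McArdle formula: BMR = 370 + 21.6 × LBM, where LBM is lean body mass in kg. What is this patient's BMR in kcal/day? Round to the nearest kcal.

1231 kcal/day

LBM = 59.5 × (1 − 0.33) = 39.865 kg. Katch-McArdle: BMR = 370 + 21.6 × 39.865 = 1231.084 kcal/day.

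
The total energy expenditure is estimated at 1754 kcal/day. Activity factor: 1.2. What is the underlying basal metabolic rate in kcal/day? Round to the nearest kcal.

1462 kcal/day

BMR = TEE ÷ activity factor = 1754 ÷ 1.2 = 1461.6667 kcal/day.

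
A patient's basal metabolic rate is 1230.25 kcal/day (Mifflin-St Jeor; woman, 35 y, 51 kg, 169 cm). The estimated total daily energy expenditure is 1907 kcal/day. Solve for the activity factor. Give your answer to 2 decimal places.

Activity factor = TEE ÷ BMR = 1907 ÷ 1230.25 = 1.55.

1.55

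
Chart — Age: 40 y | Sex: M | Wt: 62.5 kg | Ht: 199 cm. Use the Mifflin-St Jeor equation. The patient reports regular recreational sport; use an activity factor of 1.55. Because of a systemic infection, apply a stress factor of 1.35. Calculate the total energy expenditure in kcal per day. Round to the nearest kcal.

3502 kcal per day

Mifflin-St Jeor (male): BMR = 10(62.5) + 6.25(199) − 5(40) + 5 = 625 + 1243.75 − 200 + 5 = 1673.75 kcal/day.
TEE = BMR × activity factor = 1673.75 × 1.55 = 2594.3125 kcal/day.
Apply stress factor: 2594.3125 × 1.35 = 3502.3219 kcal/day.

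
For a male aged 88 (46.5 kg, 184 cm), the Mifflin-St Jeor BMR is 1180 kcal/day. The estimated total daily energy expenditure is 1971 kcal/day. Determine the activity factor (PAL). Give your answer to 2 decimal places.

Activity factor = TEE ÷ BMR = 1971 ÷ 1180 = 1.67.

1.67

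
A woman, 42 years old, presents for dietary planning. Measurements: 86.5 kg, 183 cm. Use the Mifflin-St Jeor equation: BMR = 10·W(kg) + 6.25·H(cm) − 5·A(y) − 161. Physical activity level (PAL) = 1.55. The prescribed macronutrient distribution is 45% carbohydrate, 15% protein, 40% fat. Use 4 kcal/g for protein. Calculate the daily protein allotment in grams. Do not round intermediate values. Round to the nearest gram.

Mifflin-St Jeor (female): BMR = 10(86.5) + 6.25(183) − 5(42) − 161 = 865 + 1143.75 − 210 − 161 = 1637.75 kcal/day.
TEE = 1637.75 × 1.55 = 2538.5125 kcal/day.
Protein energy = 15% × 2538.5125 = 380.7769 kcal.
Protein = 380.7769 ÷ 4 kcal/g = 95.1942 g.

95 g/day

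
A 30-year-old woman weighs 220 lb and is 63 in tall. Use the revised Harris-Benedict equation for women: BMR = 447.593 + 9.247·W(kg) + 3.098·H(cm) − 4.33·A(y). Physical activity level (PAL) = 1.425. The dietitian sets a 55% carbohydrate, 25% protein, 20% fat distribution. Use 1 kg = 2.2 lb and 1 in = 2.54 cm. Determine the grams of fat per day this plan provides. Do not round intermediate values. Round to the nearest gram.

Convert to metric: weight = 220 ÷ 2.2 = 100 kg; height = 63 × 2.54 = 160.02 cm.
Harris-Benedict: BMR = 447.593 + 9.247(100) + 3.098(160.02) − 4.33(30) = 1738.135 kcal/day.
TEE = 1738.135 × 1.425 = 2476.8423 kcal/day.
Fat energy = 20% × 2476.8423 = 495.3685 kcal.
Fat = 495.3685 ÷ 9 kcal/g = 55.0409 g.

55 g/day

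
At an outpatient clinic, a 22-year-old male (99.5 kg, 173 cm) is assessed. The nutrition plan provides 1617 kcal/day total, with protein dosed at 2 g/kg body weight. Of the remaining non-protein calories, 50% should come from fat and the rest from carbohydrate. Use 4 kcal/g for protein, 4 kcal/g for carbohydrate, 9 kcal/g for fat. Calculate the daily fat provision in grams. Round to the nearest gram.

Protein = 2 × 99.5 = 199 g → 199 × 4 = 796 kcal.
Non-protein calories = 1617 − 796 = 821 kcal.
Fat: 50% × 821 = 410.5 kcal; carbohydrate: 410.5 kcal.
Fat: 410.5 kcal ÷ 9 kcal/g = 45.6111 g.

46 g/day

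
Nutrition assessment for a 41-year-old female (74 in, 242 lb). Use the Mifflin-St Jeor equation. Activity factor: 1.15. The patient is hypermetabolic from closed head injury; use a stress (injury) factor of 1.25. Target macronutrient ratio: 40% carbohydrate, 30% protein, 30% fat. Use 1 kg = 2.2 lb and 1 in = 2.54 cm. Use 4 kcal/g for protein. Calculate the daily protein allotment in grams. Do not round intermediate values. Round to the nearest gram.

206 g/day

Convert to metric: weight = 242 ÷ 2.2 = 110 kg; height = 74 × 2.54 = 187.96 cm.
Mifflin-St Jeor (female): BMR = 10(110) + 6.25(187.96) − 5(41) − 161 = 1100 + 1174.75 − 205 − 161 = 1908.75 kcal/day.
TEE = 1908.75 × 1.15 = 2195.0625 kcal/day.
With stress factor 1.25: 2195.0625 × 1.25 = 2743.8281 kcal/day.
Protein energy = 30% × 2743.8281 = 823.1484 kcal.
Protein = 823.1484 ÷ 4 kcal/g = 205.7871 g.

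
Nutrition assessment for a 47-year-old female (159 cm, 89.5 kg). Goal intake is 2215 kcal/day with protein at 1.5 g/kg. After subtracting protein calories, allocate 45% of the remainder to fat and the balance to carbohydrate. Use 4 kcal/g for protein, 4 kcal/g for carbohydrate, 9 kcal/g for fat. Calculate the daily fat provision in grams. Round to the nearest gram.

84 g/day

Protein = 1.5 × 89.5 = 134.25 g → 134.25 × 4 = 537 kcal.
Non-protein calories = 2215 − 537 = 1678 kcal.
Fat: 45% × 1678 = 755.1 kcal; carbohydrate: 922.9 kcal.
Fat: 755.1 kcal ÷ 9 kcal/g = 83.9 g.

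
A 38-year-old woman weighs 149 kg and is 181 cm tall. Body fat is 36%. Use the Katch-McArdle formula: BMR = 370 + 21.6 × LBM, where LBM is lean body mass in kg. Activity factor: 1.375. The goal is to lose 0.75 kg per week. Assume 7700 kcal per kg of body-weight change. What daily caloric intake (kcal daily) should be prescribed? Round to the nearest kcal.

2516 kcal daily

LBM = 149 × (1 − 0.36) = 95.36 kg. Katch-McArdle: BMR = 370 + 21.6 × 95.36 = 2429.776 kcal/day.
TEE = 2429.776 × 1.375 = 3340.942 kcal/day.
Required daily deficit = 0.75 × 7700 ÷ 7 = 825 kcal/day.
Target intake = 3340.942 − 825 = 2515.942 kcal/day.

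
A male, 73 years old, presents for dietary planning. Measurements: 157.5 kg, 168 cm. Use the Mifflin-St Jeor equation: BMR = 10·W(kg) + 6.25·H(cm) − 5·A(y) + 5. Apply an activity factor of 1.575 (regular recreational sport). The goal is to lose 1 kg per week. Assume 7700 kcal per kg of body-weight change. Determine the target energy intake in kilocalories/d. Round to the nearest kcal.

Mifflin-St Jeor (male): BMR = 10(157.5) + 6.25(168) − 5(73) + 5 = 1575 + 1050 − 365 + 5 = 2265 kcal/day.
TEE = 2265 × 1.575 = 3567.375 kcal/day.
Required daily deficit = 1 × 7700 ÷ 7 = 1100 kcal/day.
Target intake = 3567.375 − 1100 = 2467.375 kcal/day.

2467 kilocalories/d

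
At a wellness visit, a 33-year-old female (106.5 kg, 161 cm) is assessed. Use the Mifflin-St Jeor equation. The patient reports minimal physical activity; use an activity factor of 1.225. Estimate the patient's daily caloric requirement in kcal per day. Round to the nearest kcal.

2138 kcal per day

Mifflin-St Jeor (female): BMR = 10(106.5) + 6.25(161) − 5(33) − 161 = 1065 + 1006.25 − 165 − 161 = 1745.25 kcal/day.
TEE = BMR × activity factor = 1745.25 × 1.225 = 2137.9313 kcal/day.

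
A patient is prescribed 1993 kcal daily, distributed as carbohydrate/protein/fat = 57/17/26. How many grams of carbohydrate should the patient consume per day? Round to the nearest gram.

284 g/day

Carbohydrate energy = 57% × 1993 = 1136.01 kcal.
At 4 kcal/g: 1136.01 ÷ 4 = 284.0025 g.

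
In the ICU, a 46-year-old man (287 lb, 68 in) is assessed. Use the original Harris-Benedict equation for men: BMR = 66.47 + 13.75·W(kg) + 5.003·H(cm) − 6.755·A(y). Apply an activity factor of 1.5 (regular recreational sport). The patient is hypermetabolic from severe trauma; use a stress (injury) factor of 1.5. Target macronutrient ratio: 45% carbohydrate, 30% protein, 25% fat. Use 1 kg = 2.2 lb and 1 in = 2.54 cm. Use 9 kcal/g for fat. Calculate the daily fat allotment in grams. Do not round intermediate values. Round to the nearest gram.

151 g/day

Convert to metric: weight = 287 ÷ 2.2 = 130.4545 kg; height = 68 × 2.54 = 172.72 cm.
Harris-Benedict: BMR = 66.47 + 13.75(130.4545) + 5.003(172.72) − 6.755(46) = 2413.6082 kcal/day.
TEE = 2413.6082 × 1.5 = 3620.4122 kcal/day.
With stress factor 1.5: 3620.4122 × 1.5 = 5430.6184 kcal/day.
Fat energy = 25% × 5430.6184 = 1357.6546 kcal.
Fat = 1357.6546 ÷ 9 kcal/g = 150.8505 g.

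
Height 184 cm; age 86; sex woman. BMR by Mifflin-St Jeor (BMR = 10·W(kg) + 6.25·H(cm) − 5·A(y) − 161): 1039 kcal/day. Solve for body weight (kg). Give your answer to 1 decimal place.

48.0 kg

1039 = 10·W + 6.25(184) − 5(86) − 161
10·W = 1039 − 559 = 480, so W = 48 kg.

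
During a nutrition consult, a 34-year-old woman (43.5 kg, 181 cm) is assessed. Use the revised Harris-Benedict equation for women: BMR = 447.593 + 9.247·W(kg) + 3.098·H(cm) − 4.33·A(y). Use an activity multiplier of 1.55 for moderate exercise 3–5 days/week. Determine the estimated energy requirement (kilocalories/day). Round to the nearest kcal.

1958 kilocalories/day

Harris-Benedict: BMR = 447.593 + 9.247(43.5) + 3.098(181) − 4.33(34) = 1263.3555 kcal/day.
TEE = BMR × activity factor = 1263.3555 × 1.55 = 1958.201 kcal/day.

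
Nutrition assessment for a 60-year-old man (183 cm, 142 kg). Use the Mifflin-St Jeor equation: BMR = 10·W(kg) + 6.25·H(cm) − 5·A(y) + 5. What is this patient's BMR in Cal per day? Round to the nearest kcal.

Mifflin-St Jeor (male): BMR = 10(142) + 6.25(183) − 5(60) + 5 = 1420 + 1143.75 − 300 + 5 = 2268.75 kcal/day.

2269 Cal per day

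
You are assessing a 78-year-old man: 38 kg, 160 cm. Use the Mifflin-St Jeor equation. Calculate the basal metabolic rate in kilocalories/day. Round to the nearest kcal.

995 kilocalories/day

Mifflin-St Jeor (male): BMR = 10(38) + 6.25(160) − 5(78) + 5 = 380 + 1000 − 390 + 5 = 995 kcal/day.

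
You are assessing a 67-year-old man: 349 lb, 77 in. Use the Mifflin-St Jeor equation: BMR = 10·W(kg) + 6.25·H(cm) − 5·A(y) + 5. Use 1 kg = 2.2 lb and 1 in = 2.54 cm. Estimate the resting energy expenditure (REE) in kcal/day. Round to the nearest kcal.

2479 kcal/day

Convert to metric: weight = 349 ÷ 2.2 = 158.6364 kg; height = 77 × 2.54 = 195.58 cm.
Mifflin-St Jeor (male): BMR = 10(158.6364) + 6.25(195.58) − 5(67) + 5 = 1586.3636 + 1222.375 − 335 + 5 = 2478.7386 kcal/day.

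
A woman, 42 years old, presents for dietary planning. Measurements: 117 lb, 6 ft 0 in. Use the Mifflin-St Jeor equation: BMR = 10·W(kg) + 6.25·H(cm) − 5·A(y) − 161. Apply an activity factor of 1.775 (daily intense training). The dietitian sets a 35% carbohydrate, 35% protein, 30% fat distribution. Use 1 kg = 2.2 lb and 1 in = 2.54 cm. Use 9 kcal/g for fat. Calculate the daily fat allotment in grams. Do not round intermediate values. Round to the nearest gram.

77 g/day

Convert to metric: weight = 117 ÷ 2.2 = 53.1818 kg; height = (6×12 + 0) × 2.54 = 72 × 2.54 = 182.88 cm.
Mifflin-St Jeor (female): BMR = 10(53.1818) + 6.25(182.88) − 5(42) − 161 = 531.8182 + 1143 − 210 − 161 = 1303.8182 kcal/day.
TEE = 1303.8182 × 1.775 = 2314.2773 kcal/day.
Fat energy = 30% × 2314.2773 = 694.2832 kcal.
Fat = 694.2832 ÷ 9 kcal/g = 77.1426 g.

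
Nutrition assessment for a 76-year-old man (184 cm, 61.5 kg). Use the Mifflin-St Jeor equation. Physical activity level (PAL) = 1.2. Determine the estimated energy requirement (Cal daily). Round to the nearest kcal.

Mifflin-St Jeor (male): BMR = 10(61.5) + 6.25(184) − 5(76) + 5 = 615 + 1150 − 380 + 5 = 1390 kcal/day.
TEE = BMR × activity factor = 1390 × 1.2 = 1668 kcal/day.

1668 Cal daily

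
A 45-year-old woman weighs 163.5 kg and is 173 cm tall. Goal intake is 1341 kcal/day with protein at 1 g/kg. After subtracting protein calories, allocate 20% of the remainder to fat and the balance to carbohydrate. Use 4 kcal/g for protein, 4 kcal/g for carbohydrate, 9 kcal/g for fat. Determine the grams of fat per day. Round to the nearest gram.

15 g/day

Protein = 1 × 163.5 = 163.5 g → 163.5 × 4 = 654 kcal.
Non-protein calories = 1341 − 654 = 687 kcal.
Fat: 20% × 687 = 137.4 kcal; carbohydrate: 549.6 kcal.
Fat: 137.4 kcal ÷ 9 kcal/g = 15.2667 g.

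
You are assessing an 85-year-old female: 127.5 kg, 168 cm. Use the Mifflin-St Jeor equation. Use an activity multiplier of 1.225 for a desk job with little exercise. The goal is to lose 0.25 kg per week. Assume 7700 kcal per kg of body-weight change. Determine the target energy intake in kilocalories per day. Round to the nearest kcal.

Mifflin-St Jeor (female): BMR = 10(127.5) + 6.25(168) − 5(85) − 161 = 1275 + 1050 − 425 − 161 = 1739 kcal/day.
TEE = 1739 × 1.225 = 2130.275 kcal/day.
Required daily deficit = 0.25 × 7700 ÷ 7 = 275 kcal/day.
Target intake = 2130.275 − 275 = 1855.275 kcal/day.

1855 kilocalories per day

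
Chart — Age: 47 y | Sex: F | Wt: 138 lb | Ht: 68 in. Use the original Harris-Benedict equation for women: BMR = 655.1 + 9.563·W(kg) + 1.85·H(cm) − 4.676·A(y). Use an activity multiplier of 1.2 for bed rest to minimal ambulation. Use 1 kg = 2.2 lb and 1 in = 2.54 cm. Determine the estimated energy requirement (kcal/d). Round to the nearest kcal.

Convert to metric: weight = 138 ÷ 2.2 = 62.7273 kg; height = 68 × 2.54 = 172.72 cm.
Harris-Benedict: BMR = 655.1 + 9.563(62.7273) + 1.85(172.72) − 4.676(47) = 1354.7209 kcal/day.
TEE = BMR × activity factor = 1354.7209 × 1.2 = 1625.6651 kcal/day.

1626 kcal/d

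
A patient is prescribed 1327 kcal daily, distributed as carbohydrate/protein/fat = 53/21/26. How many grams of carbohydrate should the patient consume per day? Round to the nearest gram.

Carbohydrate energy = 53% × 1327 = 703.31 kcal.
At 4 kcal/g: 703.31 ÷ 4 = 175.8275 g.

176 g/day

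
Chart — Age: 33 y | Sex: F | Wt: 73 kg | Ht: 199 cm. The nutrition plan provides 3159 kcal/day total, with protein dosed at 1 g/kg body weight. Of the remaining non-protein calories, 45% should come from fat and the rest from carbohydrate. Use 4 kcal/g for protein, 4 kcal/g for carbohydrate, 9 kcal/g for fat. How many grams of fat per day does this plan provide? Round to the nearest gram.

143 g/day

Protein = 1 × 73 = 73 g → 73 × 4 = 292 kcal.
Non-protein calories = 3159 − 292 = 2867 kcal.
Fat: 45% × 2867 = 1290.15 kcal; carbohydrate: 1576.85 kcal.
Fat: 1290.15 kcal ÷ 9 kcal/g = 143.35 g.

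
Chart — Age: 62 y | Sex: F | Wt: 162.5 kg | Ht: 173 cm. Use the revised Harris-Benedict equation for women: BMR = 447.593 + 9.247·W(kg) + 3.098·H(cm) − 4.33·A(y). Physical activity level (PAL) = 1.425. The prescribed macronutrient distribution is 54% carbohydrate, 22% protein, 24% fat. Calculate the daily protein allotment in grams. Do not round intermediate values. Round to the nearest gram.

174 g/day

Harris-Benedict: BMR = 447.593 + 9.247(162.5) + 3.098(173) − 4.33(62) = 2217.7245 kcal/day.
TEE = 2217.7245 × 1.425 = 3160.2574 kcal/day.
Protein energy = 22% × 3160.2574 = 695.2566 kcal.
Protein = 695.2566 ÷ 4 kcal/g = 173.8142 g.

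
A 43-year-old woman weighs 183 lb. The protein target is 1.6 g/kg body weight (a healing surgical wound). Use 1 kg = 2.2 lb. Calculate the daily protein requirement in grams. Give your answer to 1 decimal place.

Weight in kg = 183 ÷ 2.2 = 83.1818 kg.
Protein = 1.6 g/kg × 83.1818 kg = 133.0909 g/day.

133.1 g/day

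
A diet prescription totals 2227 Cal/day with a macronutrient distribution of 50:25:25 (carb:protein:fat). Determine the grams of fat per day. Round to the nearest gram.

62 g/day

Fat energy = 25% × 2227 = 556.75 kcal.
At 9 kcal/g: 556.75 ÷ 9 = 61.8611 g.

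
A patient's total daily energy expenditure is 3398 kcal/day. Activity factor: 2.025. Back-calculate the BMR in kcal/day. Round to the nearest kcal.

1678 kcal/day

BMR = TEE ÷ activity factor = 3398 ÷ 2.025 = 1678.0247 kcal/day.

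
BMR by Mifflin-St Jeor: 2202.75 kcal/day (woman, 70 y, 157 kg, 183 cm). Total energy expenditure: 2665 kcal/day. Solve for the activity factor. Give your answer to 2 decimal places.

1.21

Activity factor = TEE ÷ BMR = 2665 ÷ 2202.75 = 1.21.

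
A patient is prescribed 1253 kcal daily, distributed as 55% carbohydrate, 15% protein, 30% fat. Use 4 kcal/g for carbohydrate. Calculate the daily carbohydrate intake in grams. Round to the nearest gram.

172 g/day

Carbohydrate energy = 55% × 1253 = 689.15 kcal.
At 4 kcal/g: 689.15 ÷ 4 = 172.2875 g.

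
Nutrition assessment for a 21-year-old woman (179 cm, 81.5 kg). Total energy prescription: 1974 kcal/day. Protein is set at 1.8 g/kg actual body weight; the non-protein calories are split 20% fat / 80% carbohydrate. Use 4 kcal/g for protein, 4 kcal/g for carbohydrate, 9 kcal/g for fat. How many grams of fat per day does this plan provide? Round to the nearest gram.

Protein = 1.8 × 81.5 = 146.7 g → 146.7 × 4 = 586.8 kcal.
Non-protein calories = 1974 − 586.8 = 1387.2 kcal.
Fat: 20% × 1387.2 = 277.44 kcal; carbohydrate: 1109.76 kcal.
Fat: 277.44 kcal ÷ 9 kcal/g = 30.8267 g.

31 g/day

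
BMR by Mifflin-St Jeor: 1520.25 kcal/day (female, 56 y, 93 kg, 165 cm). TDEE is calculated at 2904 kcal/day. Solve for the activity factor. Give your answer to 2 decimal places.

1.91

Activity factor = TEE ÷ BMR = 2904 ÷ 1520.25 = 1.91.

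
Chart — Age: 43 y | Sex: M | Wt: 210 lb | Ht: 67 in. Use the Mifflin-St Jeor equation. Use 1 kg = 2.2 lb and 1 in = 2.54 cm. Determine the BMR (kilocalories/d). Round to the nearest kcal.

Convert to metric: weight = 210 ÷ 2.2 = 95.4545 kg; height = 67 × 2.54 = 170.18 cm.
Mifflin-St Jeor (male): BMR = 10(95.4545) + 6.25(170.18) − 5(43) + 5 = 954.5455 + 1063.625 − 215 + 5 = 1808.1705 kcal/day.

1808 kilocalories/d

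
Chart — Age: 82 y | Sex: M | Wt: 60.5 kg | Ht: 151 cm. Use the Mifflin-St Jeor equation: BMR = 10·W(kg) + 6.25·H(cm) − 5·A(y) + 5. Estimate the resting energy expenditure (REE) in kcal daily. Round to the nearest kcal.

Mifflin-St Jeor (male): BMR = 10(60.5) + 6.25(151) − 5(82) + 5 = 605 + 943.75 − 410 + 5 = 1143.75 kcal/day.

1144 kcal daily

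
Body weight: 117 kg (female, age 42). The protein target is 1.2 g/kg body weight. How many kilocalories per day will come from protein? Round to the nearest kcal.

Protein = 1.2 g/kg × 117 kg = 140.4 g/day.
Protein energy = 140.4 g × 4 kcal/g = 561.6 kcal/day.

562 kcal/day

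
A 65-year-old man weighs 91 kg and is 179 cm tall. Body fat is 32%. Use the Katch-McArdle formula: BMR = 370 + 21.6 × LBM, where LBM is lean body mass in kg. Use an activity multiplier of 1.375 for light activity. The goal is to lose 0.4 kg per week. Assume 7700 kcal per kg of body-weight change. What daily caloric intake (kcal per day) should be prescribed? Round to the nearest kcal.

1907 kcal per day

LBM = 91 × (1 − 0.32) = 61.88 kg. Katch-McArdle: BMR = 370 + 21.6 × 61.88 = 1706.608 kcal/day.
TEE = 1706.608 × 1.375 = 2346.586 kcal/day.
Required daily deficit = 0.4 × 7700 ÷ 7 = 440 kcal/day.
Target intake = 2346.586 − 440 = 1906.586 kcal/day.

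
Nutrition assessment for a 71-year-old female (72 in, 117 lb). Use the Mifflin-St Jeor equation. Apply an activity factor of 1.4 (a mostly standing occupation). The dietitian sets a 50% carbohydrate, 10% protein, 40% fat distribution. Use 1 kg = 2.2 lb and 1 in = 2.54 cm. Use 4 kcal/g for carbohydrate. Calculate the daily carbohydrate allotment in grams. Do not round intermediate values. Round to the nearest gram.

Convert to metric: weight = 117 ÷ 2.2 = 53.1818 kg; height = 72 × 2.54 = 182.88 cm.
Mifflin-St Jeor (female): BMR = 10(53.1818) + 6.25(182.88) − 5(71) − 161 = 531.8182 + 1143 − 355 − 161 = 1158.8182 kcal/day.
TEE = 1158.8182 × 1.4 = 1622.3455 kcal/day.
Carbohydrate energy = 50% × 1622.3455 = 811.1727 kcal.
Carbohydrate = 811.1727 ÷ 4 kcal/g = 202.7932 g.

203 g/day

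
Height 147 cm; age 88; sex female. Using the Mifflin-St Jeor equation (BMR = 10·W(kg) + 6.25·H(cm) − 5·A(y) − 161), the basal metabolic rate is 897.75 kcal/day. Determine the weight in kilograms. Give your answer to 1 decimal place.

58.0 kg

897.75 = 10·W + 6.25(147) − 5(88) − 161
10·W = 897.75 − 317.75 = 580, so W = 58 kg.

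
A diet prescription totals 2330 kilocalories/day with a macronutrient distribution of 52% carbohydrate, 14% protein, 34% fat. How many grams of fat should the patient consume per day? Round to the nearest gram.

Fat energy = 34% × 2330 = 792.2 kcal.
At 9 kcal/g: 792.2 ÷ 9 = 88.0222 g.

88 g/day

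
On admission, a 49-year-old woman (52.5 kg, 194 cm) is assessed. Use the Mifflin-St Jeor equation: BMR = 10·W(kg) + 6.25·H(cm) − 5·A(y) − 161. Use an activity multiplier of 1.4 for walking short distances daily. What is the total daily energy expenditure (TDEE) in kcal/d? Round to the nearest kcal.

Mifflin-St Jeor (female): BMR = 10(52.5) + 6.25(194) − 5(49) − 161 = 525 + 1212.5 − 245 − 161 = 1331.5 kcal/day.
TEE = BMR × activity factor = 1331.5 × 1.4 = 1864.1 kcal/day.

1864 kcal/d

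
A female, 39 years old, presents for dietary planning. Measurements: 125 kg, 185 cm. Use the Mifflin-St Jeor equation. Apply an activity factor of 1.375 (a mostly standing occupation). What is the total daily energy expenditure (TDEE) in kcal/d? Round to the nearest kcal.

Mifflin-St Jeor (female): BMR = 10(125) + 6.25(185) − 5(39) − 161 = 1250 + 1156.25 − 195 − 161 = 2050.25 kcal/day.
TEE = BMR × activity factor = 2050.25 × 1.375 = 2819.0938 kcal/day.

2819 kcal/d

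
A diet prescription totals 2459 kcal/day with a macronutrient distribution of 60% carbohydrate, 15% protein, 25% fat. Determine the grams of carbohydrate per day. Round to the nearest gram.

Carbohydrate energy = 60% × 2459 = 1475.4 kcal.
At 4 kcal/g: 1475.4 ÷ 4 = 368.85 g.

369 g/day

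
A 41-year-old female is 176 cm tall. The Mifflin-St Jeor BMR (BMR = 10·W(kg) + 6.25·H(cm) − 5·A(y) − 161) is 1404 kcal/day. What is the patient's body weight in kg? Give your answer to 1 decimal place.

1404 = 10·W + 6.25(176) − 5(41) − 161
10·W = 1404 − 734 = 670, so W = 67 kg.

67.0 kg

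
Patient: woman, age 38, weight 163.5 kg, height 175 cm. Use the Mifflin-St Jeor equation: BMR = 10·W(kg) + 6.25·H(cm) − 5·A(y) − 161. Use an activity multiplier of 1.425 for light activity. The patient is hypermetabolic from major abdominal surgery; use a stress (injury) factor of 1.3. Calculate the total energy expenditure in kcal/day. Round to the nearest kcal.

4405 kcal/day

Mifflin-St Jeor (female): BMR = 10(163.5) + 6.25(175) − 5(38) − 161 = 1635 + 1093.75 − 190 − 161 = 2377.75 kcal/day.
TEE = BMR × activity factor = 2377.75 × 1.425 = 3388.2938 kcal/day.
Apply stress factor: 3388.2938 × 1.3 = 4404.7819 kcal/day.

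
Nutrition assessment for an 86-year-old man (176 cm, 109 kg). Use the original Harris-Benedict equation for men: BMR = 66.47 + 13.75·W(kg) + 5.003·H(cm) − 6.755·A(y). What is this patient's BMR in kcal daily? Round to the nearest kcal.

1865 kcal daily

Harris-Benedict: BMR = 66.47 + 13.75(109) + 5.003(176) − 6.755(86) = 1864.818 kcal/day.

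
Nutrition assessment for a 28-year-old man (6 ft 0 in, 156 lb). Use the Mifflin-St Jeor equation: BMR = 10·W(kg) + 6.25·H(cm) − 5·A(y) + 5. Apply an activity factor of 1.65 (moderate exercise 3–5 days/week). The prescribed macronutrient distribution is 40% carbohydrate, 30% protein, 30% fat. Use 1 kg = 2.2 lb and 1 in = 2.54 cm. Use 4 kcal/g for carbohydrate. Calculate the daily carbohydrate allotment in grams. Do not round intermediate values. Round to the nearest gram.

Convert to metric: weight = 156 ÷ 2.2 = 70.9091 kg; height = (6×12 + 0) × 2.54 = 72 × 2.54 = 182.88 cm.
Mifflin-St Jeor (male): BMR = 10(70.9091) + 6.25(182.88) − 5(28) + 5 = 709.0909 + 1143 − 140 + 5 = 1717.0909 kcal/day.
TEE = 1717.0909 × 1.65 = 2833.2 kcal/day.
Carbohydrate energy = 40% × 2833.2 = 1133.28 kcal.
Carbohydrate = 1133.28 ÷ 4 kcal/g = 283.32 g.

283 g/day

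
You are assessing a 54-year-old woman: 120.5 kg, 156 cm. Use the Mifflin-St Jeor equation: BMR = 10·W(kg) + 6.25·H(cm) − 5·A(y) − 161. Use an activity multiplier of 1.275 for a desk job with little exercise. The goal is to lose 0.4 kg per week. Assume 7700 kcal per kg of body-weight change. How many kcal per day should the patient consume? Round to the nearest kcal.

Mifflin-St Jeor (female): BMR = 10(120.5) + 6.25(156) − 5(54) − 161 = 1205 + 975 − 270 − 161 = 1749 kcal/day.
TEE = 1749 × 1.275 = 2229.975 kcal/day.
Required daily deficit = 0.4 × 7700 ÷ 7 = 440 kcal/day.
Target intake = 2229.975 − 440 = 1789.975 kcal/day.

1790 kcal per day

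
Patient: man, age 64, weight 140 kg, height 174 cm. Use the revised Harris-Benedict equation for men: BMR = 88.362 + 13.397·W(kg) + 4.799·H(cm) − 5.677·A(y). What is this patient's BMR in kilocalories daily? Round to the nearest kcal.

2436 kilocalories daily

Harris-Benedict: BMR = 88.362 + 13.397(140) + 4.799(174) − 5.677(64) = 2435.64 kcal/day.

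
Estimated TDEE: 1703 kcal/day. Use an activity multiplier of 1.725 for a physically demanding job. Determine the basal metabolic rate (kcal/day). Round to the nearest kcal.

BMR = TEE ÷ activity factor = 1703 ÷ 1.725 = 987.2464 kcal/day.

987 kcal/day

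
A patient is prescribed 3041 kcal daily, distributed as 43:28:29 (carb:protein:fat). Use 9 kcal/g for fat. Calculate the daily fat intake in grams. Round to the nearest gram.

98 g/day

Fat energy = 29% × 3041 = 881.89 kcal.
At 9 kcal/g: 881.89 ÷ 9 = 97.9878 g.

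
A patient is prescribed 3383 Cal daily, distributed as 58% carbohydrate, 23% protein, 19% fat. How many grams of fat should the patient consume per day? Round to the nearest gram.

71 g/day

Fat energy = 19% × 3383 = 642.77 kcal.
At 9 kcal/g: 642.77 ÷ 9 = 71.4189 g.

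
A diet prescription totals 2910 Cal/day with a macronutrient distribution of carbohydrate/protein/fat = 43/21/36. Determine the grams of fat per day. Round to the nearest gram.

116 g/day

Fat energy = 36% × 2910 = 1047.6 kcal.
At 9 kcal/g: 1047.6 ÷ 9 = 116.4 g.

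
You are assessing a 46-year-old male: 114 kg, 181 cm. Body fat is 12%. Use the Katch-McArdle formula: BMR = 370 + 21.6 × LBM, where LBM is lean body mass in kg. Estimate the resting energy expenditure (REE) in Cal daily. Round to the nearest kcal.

2537 Cal daily

LBM = 114 × (1 − 0.12) = 100.32 kg. Katch-McArdle: BMR = 370 + 21.6 × 100.32 = 2536.912 kcal/day.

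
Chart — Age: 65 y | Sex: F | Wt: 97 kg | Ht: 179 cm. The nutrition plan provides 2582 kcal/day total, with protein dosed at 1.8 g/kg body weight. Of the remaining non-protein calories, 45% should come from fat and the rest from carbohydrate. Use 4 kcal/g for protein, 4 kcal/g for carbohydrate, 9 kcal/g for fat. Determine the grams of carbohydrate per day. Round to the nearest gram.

259 g/day

Protein = 1.8 × 97 = 174.6 g → 174.6 × 4 = 698.4 kcal.
Non-protein calories = 2582 − 698.4 = 1883.6 kcal.
Fat: 45% × 1883.6 = 847.62 kcal; carbohydrate: 1035.98 kcal.
Carbohydrate: 1035.98 kcal ÷ 4 kcal/g = 258.995 g.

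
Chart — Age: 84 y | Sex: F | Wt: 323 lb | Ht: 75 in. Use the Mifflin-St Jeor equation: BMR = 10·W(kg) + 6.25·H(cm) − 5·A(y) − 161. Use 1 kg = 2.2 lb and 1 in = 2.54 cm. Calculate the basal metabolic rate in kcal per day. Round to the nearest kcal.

Convert to metric: weight = 323 ÷ 2.2 = 146.8182 kg; height = 75 × 2.54 = 190.5 cm.
Mifflin-St Jeor (female): BMR = 10(146.8182) + 6.25(190.5) − 5(84) − 161 = 1468.1818 + 1190.625 − 420 − 161 = 2077.8068 kcal/day.

2078 kcal per day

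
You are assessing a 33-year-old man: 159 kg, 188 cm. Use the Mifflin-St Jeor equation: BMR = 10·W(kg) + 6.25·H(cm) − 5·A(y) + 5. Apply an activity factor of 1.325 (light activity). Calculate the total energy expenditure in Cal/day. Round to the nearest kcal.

Mifflin-St Jeor (male): BMR = 10(159) + 6.25(188) − 5(33) + 5 = 1590 + 1175 − 165 + 5 = 2605 kcal/day.
TEE = BMR × activity factor = 2605 × 1.325 = 3451.625 kcal/day.

3452 Cal/day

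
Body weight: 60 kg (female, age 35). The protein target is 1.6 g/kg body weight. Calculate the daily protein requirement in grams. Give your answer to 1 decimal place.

Protein = 1.6 g/kg × 60 kg = 96 g/day.

96.0 g/day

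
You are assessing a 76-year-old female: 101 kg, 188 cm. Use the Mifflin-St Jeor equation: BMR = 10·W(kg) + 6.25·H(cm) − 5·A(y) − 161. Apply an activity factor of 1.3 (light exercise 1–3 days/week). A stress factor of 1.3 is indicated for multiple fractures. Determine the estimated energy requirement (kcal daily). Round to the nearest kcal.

2778 kcal daily

Mifflin-St Jeor (female): BMR = 10(101) + 6.25(188) − 5(76) − 161 = 1010 + 1175 − 380 − 161 = 1644 kcal/day.
TEE = BMR × activity factor = 1644 × 1.3 = 2137.2 kcal/day.
Apply stress factor: 2137.2 × 1.3 = 2778.36 kcal/day.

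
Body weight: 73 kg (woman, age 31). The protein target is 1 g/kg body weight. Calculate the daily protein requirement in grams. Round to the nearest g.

Protein = 1 g/kg × 73 kg = 73 g/day.

73 g/day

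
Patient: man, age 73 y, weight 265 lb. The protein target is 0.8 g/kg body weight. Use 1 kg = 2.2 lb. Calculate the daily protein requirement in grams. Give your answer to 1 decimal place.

96.4 g/day

Weight in kg = 265 ÷ 2.2 = 120.4545 kg.
Protein = 0.8 g/kg × 120.4545 kg = 96.3636 g/day.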